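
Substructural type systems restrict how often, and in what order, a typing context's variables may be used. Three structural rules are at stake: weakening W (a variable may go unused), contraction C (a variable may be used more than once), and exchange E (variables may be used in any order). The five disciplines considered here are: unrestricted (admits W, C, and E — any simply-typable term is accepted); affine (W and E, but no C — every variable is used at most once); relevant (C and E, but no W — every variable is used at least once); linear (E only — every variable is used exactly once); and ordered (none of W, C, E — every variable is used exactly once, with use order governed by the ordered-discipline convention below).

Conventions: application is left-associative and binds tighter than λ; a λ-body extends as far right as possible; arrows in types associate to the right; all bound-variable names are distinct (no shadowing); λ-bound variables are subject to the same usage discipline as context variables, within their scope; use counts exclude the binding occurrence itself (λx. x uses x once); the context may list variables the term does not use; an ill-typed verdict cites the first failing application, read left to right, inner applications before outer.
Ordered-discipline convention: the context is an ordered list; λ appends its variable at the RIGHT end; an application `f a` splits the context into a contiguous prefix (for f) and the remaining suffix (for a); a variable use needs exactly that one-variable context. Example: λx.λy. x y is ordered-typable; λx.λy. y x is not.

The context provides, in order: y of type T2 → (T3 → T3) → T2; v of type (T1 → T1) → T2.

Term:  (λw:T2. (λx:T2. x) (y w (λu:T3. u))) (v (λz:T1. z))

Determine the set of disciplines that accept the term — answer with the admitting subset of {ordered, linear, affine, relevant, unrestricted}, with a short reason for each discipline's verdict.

accepted by: ordered, linear, affine, relevant, unrestricted
variable uses: y ×1; v ×1; w [bound] ×1; x [bound] ×1; u [bound] ×1; z [bound] ×1
left-to-right use order: x, y, w, u, v, z
typing: well-typed — term : T2
ordered: ✓ — one use each (y, v, w, x, u, z); ordered split holds
linear: ✓ — each of y, v, w, x, u, z used exactly once
affine: ✓ — no duplicate uses among y, v, w, x, u, z
relevant: ✓ — at least one use each (y, v, w, x, u, z)
unrestricted: ✓ — typability at T2 is all that's needed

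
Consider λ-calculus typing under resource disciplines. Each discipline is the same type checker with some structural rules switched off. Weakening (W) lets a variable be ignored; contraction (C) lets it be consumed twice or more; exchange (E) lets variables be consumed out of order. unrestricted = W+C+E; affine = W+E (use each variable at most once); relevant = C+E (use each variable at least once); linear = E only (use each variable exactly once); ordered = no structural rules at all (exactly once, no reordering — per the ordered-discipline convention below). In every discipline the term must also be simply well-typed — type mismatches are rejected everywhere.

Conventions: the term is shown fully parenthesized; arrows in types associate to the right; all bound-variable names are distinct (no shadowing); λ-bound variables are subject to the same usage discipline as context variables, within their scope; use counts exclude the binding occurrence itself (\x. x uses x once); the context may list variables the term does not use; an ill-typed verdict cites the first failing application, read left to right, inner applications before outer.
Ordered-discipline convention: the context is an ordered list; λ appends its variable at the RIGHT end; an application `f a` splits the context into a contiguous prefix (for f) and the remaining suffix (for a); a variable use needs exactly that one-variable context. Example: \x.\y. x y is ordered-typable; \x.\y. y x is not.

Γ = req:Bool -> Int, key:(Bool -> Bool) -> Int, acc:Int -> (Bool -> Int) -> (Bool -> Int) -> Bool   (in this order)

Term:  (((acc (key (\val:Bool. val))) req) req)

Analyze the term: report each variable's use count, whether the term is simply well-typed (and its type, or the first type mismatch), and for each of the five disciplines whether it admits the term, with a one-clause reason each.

usage: req: 2; key: 1; acc: 1; val (λ-bound): 1
use order (left to right): acc, key, val, req, req
typing: well-typed at Bool
ordered: ✗, needs contraction — req ×2
linear: ✗, needs contraction — req ×2
affine: ✗, needs contraction — req ×2
relevant: ✓, every one of req, key, acc, val appears
unrestricted: ✓, typability at Bool is all that's needed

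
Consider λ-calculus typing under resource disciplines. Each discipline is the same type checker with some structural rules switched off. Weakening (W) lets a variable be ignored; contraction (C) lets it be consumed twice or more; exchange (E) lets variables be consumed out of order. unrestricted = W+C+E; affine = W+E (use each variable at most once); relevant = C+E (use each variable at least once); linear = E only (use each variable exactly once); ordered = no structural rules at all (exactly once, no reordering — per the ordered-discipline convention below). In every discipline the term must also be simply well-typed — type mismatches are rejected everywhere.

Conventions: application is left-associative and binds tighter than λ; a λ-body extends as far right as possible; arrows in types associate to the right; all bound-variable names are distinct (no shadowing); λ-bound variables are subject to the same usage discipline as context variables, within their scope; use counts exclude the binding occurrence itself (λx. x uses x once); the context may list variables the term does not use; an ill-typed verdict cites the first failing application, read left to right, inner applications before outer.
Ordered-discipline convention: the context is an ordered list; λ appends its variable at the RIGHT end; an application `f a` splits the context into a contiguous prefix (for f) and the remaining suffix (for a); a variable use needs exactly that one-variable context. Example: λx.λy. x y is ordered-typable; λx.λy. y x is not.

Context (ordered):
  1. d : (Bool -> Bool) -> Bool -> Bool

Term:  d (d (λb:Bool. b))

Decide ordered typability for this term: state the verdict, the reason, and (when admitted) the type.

no — uses contraction: d ×2
variable uses: d: 2, b [bound]: 1
use order (left to right): d, d, b
typing: well-typed at Bool -> Bool
summary: ordered ✗, linear ✗, affine ✗, relevant ✓, unrestricted ✓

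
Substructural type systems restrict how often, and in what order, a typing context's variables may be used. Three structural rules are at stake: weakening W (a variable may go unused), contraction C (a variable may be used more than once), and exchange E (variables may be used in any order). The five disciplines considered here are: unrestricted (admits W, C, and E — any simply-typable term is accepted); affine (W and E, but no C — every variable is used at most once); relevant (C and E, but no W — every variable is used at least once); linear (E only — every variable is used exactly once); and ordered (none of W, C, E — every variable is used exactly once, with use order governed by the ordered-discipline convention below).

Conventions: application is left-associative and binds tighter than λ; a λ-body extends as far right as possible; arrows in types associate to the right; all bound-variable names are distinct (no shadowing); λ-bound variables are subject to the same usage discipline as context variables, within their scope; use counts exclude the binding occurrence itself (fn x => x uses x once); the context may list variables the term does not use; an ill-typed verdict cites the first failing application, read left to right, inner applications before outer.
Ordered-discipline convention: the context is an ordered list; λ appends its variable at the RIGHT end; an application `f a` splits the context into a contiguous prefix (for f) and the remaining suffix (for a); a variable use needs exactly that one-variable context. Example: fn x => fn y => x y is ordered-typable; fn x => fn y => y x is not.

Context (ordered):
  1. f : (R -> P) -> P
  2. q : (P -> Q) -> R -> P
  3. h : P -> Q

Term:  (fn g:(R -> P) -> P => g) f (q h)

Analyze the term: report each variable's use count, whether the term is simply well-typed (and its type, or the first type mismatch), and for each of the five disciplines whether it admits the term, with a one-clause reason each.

use counts: f: 1, q: 1, h: 1, g (λ-bound): 1
uses in reading order: g, f, q, h
typing: well-typed — term : P
ordered: ✓ — one use each (f, q, h, g); ordered split holds
linear: ✓ — single use per variable (f, q, h, g)
affine: ✓ — no duplicate uses among f, q, h, g
relevant: ✓ — at least one use each (f, q, h, g)
unrestricted: ✓ — simply typable at P; W, C, E all held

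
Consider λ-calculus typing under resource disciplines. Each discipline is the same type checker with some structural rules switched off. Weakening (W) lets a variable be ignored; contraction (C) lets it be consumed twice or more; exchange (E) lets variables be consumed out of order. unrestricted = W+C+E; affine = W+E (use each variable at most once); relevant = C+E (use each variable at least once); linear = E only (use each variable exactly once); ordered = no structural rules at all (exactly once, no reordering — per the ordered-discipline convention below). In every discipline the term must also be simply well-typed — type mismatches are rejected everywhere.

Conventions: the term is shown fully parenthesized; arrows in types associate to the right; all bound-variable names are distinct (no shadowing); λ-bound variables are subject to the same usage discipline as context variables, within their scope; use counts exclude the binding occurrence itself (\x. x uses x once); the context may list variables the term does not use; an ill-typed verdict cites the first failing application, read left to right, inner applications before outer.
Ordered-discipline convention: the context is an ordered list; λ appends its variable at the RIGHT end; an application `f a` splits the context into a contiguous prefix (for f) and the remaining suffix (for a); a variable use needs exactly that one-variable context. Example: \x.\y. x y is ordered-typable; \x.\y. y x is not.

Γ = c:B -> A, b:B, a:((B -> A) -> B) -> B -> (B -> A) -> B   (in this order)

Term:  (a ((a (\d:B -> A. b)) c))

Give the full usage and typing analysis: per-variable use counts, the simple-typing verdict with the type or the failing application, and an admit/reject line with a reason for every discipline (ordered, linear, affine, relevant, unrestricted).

use counts: c ×1, b ×1, a ×2, d (λ-bound) ×0
uses in reading order: a, a, b, c
typing: ill-typed: an argument B -> A mismatches the expected B
ordered: ✗ — a type mismatch blocks all five
linear: ✗ — the type mismatch rejects it
affine: ✗ — not simply typable
relevant: ✗ — fails simple typing
unrestricted: ✗ — a type mismatch blocks all five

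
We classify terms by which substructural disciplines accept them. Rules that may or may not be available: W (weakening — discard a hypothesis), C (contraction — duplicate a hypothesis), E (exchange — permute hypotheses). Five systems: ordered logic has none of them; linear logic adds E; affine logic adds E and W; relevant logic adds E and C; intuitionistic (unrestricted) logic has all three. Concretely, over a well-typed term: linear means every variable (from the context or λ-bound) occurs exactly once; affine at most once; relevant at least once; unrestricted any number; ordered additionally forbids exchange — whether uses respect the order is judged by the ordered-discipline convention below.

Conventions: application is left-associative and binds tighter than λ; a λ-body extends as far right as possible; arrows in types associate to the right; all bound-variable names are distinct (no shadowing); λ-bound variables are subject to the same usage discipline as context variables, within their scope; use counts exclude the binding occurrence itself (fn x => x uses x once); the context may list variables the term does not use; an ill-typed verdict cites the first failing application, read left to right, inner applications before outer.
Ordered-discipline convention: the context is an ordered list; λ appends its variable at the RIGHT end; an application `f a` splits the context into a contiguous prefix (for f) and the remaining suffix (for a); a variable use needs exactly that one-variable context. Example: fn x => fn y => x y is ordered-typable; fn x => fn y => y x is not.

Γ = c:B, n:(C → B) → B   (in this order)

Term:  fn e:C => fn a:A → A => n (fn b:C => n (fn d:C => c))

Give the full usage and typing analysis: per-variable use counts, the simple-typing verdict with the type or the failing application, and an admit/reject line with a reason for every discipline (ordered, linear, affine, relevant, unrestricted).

variable uses: c: 1×; n: 2×; e (λ-bound): 0×; a (λ-bound): 0×; b (λ-bound): 0×; d (λ-bound): 0×
order of uses: n, n, c
typing: well-typed at C → (A → A) → B
ordered ✗ (n ×2 used more than once (contraction); unused: e, a, b, d — weakening required)
linear ✗ (n ×2 used more than once (contraction); unused: e, a, b, d — weakening required)
affine ✗ (n ×2 used more than once (contraction))
relevant ✗ (unused: e, a, b, d — weakening required)
unrestricted ✓ (type-checks (C → (A → A) → B) and nothing is barred)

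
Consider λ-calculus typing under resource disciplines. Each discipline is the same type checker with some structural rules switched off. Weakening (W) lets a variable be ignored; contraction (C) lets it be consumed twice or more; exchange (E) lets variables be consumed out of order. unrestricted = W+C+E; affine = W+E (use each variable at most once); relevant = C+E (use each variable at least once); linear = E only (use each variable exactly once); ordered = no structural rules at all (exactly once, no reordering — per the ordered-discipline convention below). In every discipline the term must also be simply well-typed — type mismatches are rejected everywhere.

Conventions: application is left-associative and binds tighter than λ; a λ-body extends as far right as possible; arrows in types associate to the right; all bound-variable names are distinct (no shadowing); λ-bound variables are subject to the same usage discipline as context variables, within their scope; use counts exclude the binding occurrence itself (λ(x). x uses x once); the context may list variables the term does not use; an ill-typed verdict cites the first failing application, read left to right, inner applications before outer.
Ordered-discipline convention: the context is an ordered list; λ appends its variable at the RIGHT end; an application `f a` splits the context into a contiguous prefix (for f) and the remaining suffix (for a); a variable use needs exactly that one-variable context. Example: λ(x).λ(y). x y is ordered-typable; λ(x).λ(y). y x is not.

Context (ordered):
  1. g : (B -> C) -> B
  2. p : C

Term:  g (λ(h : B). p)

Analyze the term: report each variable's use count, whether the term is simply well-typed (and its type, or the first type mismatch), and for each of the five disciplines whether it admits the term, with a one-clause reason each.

usage: g: 1×; p: 1×; h (bound): 0×
order of uses: g, p
typing: ✓ — B
ordered: ✗, needs weakening: h unused
linear: ✗, needs weakening: h unused
affine: ✓, none of g, p, h used more than once
relevant: ✗, needs weakening: h unused
unrestricted: ✓, typability at B is all that's needed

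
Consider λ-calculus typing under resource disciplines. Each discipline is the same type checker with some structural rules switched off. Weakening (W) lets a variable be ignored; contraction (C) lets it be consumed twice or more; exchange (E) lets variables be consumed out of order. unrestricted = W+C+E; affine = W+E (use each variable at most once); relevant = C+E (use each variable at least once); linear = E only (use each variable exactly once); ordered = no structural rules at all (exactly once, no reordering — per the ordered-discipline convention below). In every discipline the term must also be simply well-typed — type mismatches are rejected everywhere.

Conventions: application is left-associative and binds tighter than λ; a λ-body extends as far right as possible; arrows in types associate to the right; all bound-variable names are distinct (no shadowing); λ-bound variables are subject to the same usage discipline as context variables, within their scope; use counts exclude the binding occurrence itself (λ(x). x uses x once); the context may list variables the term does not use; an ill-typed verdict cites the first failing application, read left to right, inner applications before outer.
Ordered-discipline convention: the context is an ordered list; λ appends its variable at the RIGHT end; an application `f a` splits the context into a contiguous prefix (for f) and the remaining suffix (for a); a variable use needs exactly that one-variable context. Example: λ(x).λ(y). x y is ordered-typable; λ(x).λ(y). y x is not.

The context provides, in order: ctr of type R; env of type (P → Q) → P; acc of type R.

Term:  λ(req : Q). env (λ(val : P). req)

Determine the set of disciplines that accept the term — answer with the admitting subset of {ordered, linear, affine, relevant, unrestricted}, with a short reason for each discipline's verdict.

admitting disciplines: affine, unrestricted
counts: ctr: 0×, env: 1×, acc: 0×, req (λ-bound): 1×, val (λ-bound): 0×
use order (left to right): env, req
typing: ✓ — Q → P
ordered ✗ (ctr, acc, val never used (weakening))
linear ✗ (ctr, acc, val never used (weakening))
affine ✓ (at most one use each (ctr, env, acc, req, val))
relevant ✗ (ctr, acc, val never used (weakening))
unrestricted ✓ (typability at Q → P is all that's needed)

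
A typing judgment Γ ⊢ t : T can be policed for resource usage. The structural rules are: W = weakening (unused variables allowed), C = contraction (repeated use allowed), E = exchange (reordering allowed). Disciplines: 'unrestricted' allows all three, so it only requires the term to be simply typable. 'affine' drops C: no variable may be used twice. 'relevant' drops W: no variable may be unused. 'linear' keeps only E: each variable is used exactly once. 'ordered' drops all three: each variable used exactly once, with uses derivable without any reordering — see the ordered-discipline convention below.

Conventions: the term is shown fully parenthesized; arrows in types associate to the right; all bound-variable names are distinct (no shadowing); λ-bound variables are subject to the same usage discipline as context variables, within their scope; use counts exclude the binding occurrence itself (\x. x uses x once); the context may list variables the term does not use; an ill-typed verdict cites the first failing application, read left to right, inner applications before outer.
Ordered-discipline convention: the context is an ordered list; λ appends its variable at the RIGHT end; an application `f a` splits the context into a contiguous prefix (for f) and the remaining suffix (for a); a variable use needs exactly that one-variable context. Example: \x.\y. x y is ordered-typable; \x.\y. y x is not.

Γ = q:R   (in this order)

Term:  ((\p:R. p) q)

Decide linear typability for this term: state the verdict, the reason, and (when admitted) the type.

yes — each of q, p used exactly once; term : R
variable uses: q ×1, p (λ-bound) ×1
order of uses: p, q
typing: ✓ — R
summary: ordered ✓ · linear ✓ · affine ✓ · relevant ✓ · unrestricted ✓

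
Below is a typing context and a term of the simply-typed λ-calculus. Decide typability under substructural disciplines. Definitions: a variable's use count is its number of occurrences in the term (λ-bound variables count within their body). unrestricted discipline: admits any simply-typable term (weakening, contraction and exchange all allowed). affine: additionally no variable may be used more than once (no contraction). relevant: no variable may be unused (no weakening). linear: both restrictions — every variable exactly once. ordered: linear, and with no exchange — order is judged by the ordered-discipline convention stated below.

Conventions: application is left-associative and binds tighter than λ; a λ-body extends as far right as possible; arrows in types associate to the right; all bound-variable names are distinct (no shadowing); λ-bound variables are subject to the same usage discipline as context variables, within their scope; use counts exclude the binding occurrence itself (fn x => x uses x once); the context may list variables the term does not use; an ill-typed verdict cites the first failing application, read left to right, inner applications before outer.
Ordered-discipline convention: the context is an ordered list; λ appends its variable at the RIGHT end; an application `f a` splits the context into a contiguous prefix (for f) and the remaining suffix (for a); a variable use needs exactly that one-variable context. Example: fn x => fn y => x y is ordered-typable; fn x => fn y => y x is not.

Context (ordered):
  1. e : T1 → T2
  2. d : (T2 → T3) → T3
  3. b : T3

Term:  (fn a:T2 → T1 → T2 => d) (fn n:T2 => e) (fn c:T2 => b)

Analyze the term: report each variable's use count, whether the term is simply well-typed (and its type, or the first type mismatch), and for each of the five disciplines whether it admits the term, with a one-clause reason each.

use counts: e=1; d=1; b=1; a (bound)=0; n (bound)=0; c (bound)=0
uses in reading order: d, e, b
typing: ✓ — T3
ordered: ✗ — needs weakening: a, n, c unused
linear: ✗ — needs weakening: a, n, c unused
affine: ✓ — e, d, b, a, n, c: no repeats, contraction unneeded
relevant: ✗ — needs weakening: a, n, c unused
unrestricted: ✓ — simply typable at T3; W, C, E all held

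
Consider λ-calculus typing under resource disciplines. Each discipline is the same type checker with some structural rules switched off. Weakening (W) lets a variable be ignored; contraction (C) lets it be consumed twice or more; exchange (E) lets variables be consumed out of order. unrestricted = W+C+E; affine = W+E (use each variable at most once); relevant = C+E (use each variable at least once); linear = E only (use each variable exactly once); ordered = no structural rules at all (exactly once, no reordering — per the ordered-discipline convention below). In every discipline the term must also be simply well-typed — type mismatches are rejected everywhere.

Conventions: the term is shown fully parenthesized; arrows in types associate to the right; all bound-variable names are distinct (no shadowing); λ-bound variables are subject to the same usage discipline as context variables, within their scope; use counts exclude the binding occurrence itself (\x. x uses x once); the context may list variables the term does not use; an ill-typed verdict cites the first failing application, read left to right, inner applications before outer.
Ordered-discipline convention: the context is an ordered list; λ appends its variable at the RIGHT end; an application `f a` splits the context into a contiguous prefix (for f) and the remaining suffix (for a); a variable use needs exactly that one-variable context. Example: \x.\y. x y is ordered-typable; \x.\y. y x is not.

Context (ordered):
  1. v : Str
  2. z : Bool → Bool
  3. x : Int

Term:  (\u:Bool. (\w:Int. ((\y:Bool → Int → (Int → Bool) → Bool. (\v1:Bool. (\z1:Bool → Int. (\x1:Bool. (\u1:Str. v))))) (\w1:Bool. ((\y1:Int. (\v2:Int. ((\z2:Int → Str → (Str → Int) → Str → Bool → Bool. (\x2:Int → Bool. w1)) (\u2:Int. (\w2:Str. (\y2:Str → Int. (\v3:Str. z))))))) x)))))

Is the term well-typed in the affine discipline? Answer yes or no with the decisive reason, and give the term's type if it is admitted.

yes — none of v, z, x, u, w, y, v1, z1, x1, u1, w1, y1, v2, z2, x2, u2, w2, y2, v3 used more than once; term : Bool → Int → Bool → (Bool → Int) → Bool → Str → Str
usage: v ×1; z ×1; x ×1; u [bound] ×0; w [bound] ×0; y [bound] ×0; v1 [bound] ×0; z1 [bound] ×0; x1 [bound] ×0; u1 [bound] ×0; w1 [bound] ×1; y1 [bound] ×0; v2 [bound] ×0; z2 [bound] ×0; x2 [bound] ×0; u2 [bound] ×0; w2 [bound] ×0; y2 [bound] ×0; v3 [bound] ×0
order of uses: v, w1, z, x
typing: the term checks, with type Bool → Int → Bool → (Bool → Int) → Bool → Str → Str
summary: ordered ✗; linear ✗; affine ✓; relevant ✗; unrestricted ✓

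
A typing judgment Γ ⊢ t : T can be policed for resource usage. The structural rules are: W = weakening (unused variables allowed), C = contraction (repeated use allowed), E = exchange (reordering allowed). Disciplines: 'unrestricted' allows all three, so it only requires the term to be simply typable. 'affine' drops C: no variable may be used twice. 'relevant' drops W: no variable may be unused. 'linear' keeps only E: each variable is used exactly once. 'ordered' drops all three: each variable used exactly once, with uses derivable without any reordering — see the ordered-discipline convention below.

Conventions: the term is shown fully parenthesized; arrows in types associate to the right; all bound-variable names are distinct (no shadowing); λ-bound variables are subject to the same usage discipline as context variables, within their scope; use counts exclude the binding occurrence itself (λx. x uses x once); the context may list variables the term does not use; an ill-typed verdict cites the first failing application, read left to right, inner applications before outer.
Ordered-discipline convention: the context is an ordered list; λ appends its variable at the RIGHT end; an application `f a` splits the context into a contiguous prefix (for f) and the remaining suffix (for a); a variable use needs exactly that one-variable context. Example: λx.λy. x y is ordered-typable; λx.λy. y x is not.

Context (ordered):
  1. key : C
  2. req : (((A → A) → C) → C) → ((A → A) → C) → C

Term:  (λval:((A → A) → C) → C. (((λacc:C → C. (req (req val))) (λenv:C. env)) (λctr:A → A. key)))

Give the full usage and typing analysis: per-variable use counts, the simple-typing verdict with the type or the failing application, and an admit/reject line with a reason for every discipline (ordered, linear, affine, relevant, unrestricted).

variable uses: key=1, req=2, val (bound)=1, acc (bound)=0, env (bound)=1, ctr (bound)=0
left-to-right use order: req, req, val, env, key
typing: the term checks, with type (((A → A) → C) → C) → C
ordered: ✗ — req ×2 used more than once (contraction); acc, ctr left unused
linear: ✗ — req ×2 used more than once (contraction); acc, ctr left unused
affine: ✗ — req ×2 used more than once (contraction)
relevant: ✗ — acc, ctr left unused
unrestricted: ✓ — typability at (((A → A) → C) → C) → C is all that's needed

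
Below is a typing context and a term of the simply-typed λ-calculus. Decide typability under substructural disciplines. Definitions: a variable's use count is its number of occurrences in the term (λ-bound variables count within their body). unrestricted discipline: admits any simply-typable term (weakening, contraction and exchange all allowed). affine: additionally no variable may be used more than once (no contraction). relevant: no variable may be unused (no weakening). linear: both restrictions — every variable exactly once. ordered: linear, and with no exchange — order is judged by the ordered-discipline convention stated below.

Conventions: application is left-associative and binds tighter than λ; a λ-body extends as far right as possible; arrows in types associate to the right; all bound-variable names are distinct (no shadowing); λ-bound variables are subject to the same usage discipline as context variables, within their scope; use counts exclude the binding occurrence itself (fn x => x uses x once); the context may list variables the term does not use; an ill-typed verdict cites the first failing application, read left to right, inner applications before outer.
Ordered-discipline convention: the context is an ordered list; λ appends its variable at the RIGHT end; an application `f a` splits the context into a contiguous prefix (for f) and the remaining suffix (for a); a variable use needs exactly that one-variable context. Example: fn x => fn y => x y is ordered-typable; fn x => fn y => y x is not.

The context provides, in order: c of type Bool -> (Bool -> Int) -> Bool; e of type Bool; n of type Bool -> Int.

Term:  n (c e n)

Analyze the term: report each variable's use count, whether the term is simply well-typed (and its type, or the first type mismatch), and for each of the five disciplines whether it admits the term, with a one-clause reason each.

variable uses: c ×1, e ×1, n ×2
uses in reading order: n, c, e, n
typing: well-typed at Int
ordered: ✗ — uses contraction: n ×2
linear: ✗ — uses contraction: n ×2
affine: ✗ — uses contraction: n ×2
relevant: ✓ — none of c, e, n goes unused
unrestricted: ✓ — simply typable at Int; W, C, E all held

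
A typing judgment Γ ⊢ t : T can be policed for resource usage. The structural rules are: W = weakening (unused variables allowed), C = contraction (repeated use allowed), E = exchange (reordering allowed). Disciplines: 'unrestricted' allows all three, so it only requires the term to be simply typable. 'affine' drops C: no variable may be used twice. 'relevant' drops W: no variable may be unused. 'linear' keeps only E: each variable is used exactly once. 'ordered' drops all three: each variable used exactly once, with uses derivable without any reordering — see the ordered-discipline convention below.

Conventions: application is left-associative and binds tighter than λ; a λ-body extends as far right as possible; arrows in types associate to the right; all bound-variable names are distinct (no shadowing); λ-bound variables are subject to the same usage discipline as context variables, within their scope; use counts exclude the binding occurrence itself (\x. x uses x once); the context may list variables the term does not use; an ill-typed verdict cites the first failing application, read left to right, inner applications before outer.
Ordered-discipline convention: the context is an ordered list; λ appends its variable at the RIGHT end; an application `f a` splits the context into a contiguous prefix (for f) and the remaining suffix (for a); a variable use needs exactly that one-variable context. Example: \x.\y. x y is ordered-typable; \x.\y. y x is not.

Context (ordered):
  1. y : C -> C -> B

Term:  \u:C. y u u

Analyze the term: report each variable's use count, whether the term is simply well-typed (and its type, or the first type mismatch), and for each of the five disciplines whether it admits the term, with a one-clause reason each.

usage: y: 1; u [bound]: 2
left-to-right use order: y, u, u
typing: the term checks, with type C -> B
ordered ✗ (u ×2 used more than once (contraction))
linear ✗ (u ×2 used more than once (contraction))
affine ✗ (u ×2 used more than once (contraction))
relevant ✓ (none of y, u goes unused)
unrestricted ✓ (simply typable at C -> B; W, C, E all held)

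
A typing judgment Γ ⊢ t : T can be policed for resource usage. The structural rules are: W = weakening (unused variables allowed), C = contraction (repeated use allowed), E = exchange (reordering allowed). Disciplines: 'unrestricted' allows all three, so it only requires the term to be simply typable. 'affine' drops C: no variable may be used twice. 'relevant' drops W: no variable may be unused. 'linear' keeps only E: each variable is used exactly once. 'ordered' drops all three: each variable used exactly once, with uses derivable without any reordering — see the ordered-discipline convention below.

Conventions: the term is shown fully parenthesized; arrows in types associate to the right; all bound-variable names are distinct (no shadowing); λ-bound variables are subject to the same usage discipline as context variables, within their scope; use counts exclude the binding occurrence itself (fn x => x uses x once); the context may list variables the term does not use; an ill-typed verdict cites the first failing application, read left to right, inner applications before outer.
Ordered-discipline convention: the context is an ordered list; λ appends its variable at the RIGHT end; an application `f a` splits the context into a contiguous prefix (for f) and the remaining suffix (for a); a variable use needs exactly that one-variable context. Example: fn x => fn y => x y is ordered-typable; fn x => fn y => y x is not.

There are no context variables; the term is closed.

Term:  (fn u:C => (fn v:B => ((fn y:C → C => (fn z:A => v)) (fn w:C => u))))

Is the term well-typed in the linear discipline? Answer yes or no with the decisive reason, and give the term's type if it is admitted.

no — needs weakening: y, z, w unused
usage: u (λ-bound): 1, v (λ-bound): 1, y (λ-bound): 0, z (λ-bound): 0, w (λ-bound): 0
left-to-right use order: v, u
typing: well-typed — term : C → B → A → B
all disciplines: ordered ✗, linear ✗, affine ✓, relevant ✗, unrestricted ✓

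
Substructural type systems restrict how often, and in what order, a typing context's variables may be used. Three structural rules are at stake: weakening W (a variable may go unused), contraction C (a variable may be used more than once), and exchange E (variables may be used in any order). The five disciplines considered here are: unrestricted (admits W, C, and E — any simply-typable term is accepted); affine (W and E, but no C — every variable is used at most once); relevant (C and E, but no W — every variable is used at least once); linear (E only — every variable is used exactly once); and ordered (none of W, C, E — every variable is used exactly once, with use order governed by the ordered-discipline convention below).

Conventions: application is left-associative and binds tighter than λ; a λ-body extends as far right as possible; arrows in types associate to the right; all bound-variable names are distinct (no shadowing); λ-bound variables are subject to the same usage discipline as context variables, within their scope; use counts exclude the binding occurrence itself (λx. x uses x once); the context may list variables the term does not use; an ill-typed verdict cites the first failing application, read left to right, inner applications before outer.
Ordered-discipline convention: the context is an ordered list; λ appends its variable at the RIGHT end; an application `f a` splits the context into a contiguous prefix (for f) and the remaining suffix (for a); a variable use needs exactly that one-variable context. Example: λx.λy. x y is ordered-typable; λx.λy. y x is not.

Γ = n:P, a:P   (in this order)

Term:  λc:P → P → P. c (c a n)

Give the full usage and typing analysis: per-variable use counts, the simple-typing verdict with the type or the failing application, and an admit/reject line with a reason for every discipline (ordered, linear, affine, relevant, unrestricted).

variable uses: n: 1, a: 1, c [bound]: 2
uses in reading order: c, c, a, n
typing: the term checks, with type (P → P → P) → P → P
ordered ✗ (needs contraction — c ×2)
linear ✗ (needs contraction — c ×2)
affine ✗ (needs contraction — c ×2)
relevant ✓ (at least one use each (n, a, c))
unrestricted ✓ (well-typed at (P → P → P) → P → P; no restrictions here)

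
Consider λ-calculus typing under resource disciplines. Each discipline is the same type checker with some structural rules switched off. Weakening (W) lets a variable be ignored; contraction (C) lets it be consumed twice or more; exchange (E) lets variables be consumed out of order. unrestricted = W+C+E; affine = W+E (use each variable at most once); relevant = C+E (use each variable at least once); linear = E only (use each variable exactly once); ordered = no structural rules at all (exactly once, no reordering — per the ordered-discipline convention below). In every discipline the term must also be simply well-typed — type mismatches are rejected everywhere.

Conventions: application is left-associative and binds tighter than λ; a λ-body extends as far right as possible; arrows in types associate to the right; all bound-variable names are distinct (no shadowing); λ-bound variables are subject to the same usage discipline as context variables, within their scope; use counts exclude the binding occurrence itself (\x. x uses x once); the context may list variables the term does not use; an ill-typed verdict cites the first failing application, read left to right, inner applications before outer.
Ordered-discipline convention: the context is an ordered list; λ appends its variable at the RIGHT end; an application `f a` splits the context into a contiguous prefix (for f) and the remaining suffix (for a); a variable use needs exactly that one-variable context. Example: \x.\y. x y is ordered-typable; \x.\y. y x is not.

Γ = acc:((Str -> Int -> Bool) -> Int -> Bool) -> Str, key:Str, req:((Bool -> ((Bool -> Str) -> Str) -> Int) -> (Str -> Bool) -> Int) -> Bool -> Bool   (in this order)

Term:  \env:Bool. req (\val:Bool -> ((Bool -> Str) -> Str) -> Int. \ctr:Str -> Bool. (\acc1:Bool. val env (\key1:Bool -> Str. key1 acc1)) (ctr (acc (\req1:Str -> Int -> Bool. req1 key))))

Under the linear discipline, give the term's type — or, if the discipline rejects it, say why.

term : Bool -> Bool -> Bool
counts: acc: 1; key: 1; req: 1; env [bound]: 1; val [bound]: 1; ctr [bound]: 1; acc1 [bound]: 1; key1 [bound]: 1; req1 [bound]: 1
order of uses: req, val, env, key1, acc1, ctr, acc, req1, key
typing: well-typed — term : Bool -> Bool -> Bool
per-discipline verdicts: ordered ✗; linear ✓; affine ✓; relevant ✓; unrestricted ✓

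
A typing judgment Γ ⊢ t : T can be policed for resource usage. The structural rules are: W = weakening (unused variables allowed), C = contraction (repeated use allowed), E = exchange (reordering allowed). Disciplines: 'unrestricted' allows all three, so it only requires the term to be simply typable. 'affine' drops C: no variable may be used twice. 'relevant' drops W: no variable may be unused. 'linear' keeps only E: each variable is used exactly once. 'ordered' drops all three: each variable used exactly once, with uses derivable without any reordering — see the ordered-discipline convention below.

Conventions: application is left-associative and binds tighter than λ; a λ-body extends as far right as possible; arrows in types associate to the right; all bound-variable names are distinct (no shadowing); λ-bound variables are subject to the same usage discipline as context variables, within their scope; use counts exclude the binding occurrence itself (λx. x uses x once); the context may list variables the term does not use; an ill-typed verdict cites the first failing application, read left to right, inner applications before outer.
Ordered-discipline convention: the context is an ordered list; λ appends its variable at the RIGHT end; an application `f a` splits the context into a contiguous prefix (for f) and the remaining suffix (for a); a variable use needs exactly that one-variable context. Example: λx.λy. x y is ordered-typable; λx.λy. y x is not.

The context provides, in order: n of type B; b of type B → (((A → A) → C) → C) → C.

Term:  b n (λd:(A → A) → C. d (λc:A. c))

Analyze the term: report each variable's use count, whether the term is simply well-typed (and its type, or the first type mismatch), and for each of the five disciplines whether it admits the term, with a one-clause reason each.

usage: n: 1; b: 1; d [bound]: 1; c [bound]: 1
uses in reading order: b, n, d, c
typing: the term checks, with type C
ordered: ✗, use order b, n, d, c needs exchange
linear: ✓, n, b, d, c: one use apiece
affine: ✓, none of n, b, d, c used more than once
relevant: ✓, every one of n, b, d, c appears
unrestricted: ✓, typability at C is all that's needed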